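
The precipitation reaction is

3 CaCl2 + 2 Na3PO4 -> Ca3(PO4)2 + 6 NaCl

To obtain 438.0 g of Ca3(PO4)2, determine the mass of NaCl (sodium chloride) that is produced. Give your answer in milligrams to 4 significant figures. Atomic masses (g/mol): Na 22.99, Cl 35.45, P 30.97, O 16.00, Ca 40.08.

495100 mg

M(Ca3(PO4)2) = 3(40.08) + 2(30.97) + 8(16.00) = 310.18 g/mol.
M(NaCl) = 22.99 + 35.45 = 58.44 g/mol.
n(Ca3(PO4)2) = 438.00 g / 310.18 g/mol = 1.4121 mol.
From the equation the Ca3(PO4)2:NaCl mole ratio is 1:6, so n(NaCl) = 1.4121 × 6/1 = 8.4725 mol.
Mass of NaCl = 8.4725 mol × 58.44 g/mol = 495.13 g.
Converting to mg: 495.13 g = 495100 mg.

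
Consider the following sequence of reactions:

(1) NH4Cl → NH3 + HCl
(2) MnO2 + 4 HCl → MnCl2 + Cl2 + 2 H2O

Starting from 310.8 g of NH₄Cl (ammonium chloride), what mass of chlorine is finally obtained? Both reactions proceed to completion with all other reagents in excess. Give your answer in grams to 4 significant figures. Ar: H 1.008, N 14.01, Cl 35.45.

103.0 g

M(NH4Cl) = 14.01 + 4(1.008) + 35.45 = 53.492 g/mol.
M(Cl2) = 2(35.45) = 70.90 g/mol.
n(NH4Cl) = 310.80 / 53.492 = 5.8102 mol.
Step 1 gives a 1:1 ratio of NH4Cl to HCl, so n(HCl) = 5.8102 mol.
In step 2 the HCl:Cl2 ratio is 4:1, so n(Cl2) = 1.4526 mol.
Mass of Cl2 = 1.4526 × 70.90 = 102.99 g.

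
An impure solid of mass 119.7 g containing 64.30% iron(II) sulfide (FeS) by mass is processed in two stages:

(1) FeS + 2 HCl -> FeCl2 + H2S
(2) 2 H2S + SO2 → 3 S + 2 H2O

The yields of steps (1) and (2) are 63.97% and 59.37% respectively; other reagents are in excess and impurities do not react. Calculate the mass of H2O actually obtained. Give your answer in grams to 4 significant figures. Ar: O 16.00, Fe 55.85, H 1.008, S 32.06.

5.991 g

Pure FeS = 119.7 × 0.6430 = 76.967 g.
M(FeS) = 55.85 + 32.06 = 87.91 g/mol.
M(H2O) = 2(1.008) + 16.00 = 18.016 g/mol.
n(FeS) = 76.967 / 87.91 = 0.87552 mol.
Step 1 (FeS:H2S = 1:1): theoretical n(H2S) = 0.87552 mol; at 63.97% yield, n(H2S) = 0.56007 mol.
Step 2 (H2S:H2O = 2:2): theoretical n(H2O) = 0.56007 mol, so theoretical mass = 0.56007 × 18.016 = 10.090 g.
At 59.37% yield, actual mass of H2O = 10.090 × 0.5937 = 5.9906 g.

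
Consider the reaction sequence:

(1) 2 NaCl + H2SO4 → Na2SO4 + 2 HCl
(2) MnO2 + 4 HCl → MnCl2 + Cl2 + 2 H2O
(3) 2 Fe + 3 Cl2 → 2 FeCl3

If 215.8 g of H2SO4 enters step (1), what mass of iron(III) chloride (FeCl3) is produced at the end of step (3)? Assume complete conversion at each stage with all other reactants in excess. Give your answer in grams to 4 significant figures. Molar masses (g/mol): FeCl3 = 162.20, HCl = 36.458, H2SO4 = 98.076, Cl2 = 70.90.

119.0 g

n(H2SO4) = 215.8 / 98.076 = 2.2003 mol.
Reaction (1): H2SO4→HCl ratio 1:2 ⇒ n(HCl) = 4.4007 mol.
Reaction (2): HCl→Cl2 ratio 4:1 ⇒ n(Cl2) = 1.1002 mol.
Reaction (3): Cl2→FeCl3 ratio 3:2 ⇒ n(FeCl3) = 0.73344 mol.
Mass of FeCl3 = 0.73344 × 162.20 = 118.96 g.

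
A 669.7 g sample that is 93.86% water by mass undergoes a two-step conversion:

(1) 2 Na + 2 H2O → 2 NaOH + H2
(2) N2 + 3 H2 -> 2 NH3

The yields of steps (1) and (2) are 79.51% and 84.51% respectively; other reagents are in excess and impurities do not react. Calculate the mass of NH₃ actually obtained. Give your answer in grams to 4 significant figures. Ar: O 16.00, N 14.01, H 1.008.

133.1 g

Pure H2O = 669.7 × 0.9386 = 628.58 g.
M(H2O) = 2(1.008) + 16.00 = 18.016 g/mol.
M(NH3) = 14.01 + 3(1.008) = 17.034 g/mol.
n(H2O) = 628.58 / 18.016 = 34.890 mol.
Step 1 (H2O:H2 = 2:1): theoretical n(H2) = 17.445 mol; at 79.51% yield, n(H2) = 13.871 mol.
Step 2 (H2:NH3 = 3:2): theoretical n(NH3) = 9.2470 mol, so theoretical mass = 9.2470 × 17.034 = 157.51 g.
At 84.51% yield, actual mass of NH3 = 157.51 × 0.8451 = 133.12 g.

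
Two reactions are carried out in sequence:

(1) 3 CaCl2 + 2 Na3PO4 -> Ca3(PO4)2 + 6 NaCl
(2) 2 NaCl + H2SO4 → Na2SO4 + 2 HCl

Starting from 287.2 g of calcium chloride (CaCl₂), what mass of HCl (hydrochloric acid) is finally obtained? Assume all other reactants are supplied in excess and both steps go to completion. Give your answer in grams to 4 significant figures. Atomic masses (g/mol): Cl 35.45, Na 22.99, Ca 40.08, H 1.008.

M(CaCl2) = 40.08 + 2(35.45) = 110.98 g/mol.
M(HCl) = 1.008 + 35.45 = 36.458 g/mol.
n(CaCl2) = 287.20 / 110.98 = 2.5879 mol.
Step 1 gives a 3:6 ratio of CaCl2 to NaCl, so n(NaCl) = 5.1757 mol.
In step 2 the NaCl:HCl ratio is 2:2, so n(HCl) = 5.1757 mol.
Mass of HCl = 5.1757 × 36.458 = 188.70 g.

188.7 g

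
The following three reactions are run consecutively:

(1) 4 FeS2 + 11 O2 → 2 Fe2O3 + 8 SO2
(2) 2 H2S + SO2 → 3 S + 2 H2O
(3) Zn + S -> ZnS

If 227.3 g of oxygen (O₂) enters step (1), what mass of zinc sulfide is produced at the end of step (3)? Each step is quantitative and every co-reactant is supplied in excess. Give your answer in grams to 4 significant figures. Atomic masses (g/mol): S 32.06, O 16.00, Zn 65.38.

1510 g

M(O2) = 2(16.00) = 32.00 g/mol.
M(ZnS) = 65.38 + 32.06 = 97.44 g/mol.
n(O2) = 227.3 / 32.00 = 7.1031 mol.
Reaction (1): O2→SO2 ratio 11:8 ⇒ n(SO2) = 5.1659 mol.
Reaction (2): SO2→S ratio 1:3 ⇒ n(S) = 15.498 mol.
Reaction (3): S→ZnS ratio 1:1 ⇒ n(ZnS) = 15.498 mol.
Mass of ZnS = 15.498 × 97.44 = 1510.1 g.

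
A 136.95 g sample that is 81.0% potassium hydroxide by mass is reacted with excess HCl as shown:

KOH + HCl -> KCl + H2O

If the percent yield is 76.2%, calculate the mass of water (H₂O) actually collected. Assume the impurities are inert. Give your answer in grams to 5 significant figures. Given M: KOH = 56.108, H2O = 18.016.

27.142 g

Pure KOH available = 136.95 g × 0.810 = 110.929 g.
n(KOH) = 110.929 g / 56.108 g/mol = 1.97707 mol.
From the equation the KOH:H2O mole ratio is 1:1, so n(H2O) = 1.97707 × 1/1 = 1.97707 mol.
Mass of H2O = 1.97707 mol × 18.016 g/mol = 35.6189 g.
Actual mass collected = 35.6189 g × 0.762 = 27.1416 g.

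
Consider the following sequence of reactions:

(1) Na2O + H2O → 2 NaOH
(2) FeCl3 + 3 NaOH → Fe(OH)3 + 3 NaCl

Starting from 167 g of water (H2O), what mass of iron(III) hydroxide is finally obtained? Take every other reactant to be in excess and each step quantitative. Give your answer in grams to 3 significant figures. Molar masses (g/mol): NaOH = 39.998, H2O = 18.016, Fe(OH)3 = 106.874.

660 g

n(H2O) = 167.0 / 18.016 = 9.270 mol.
Step 1 gives a 1:2 ratio of H2O to NaOH, so n(NaOH) = 18.54 mol.
In step 2 the NaOH:Fe(OH)3 ratio is 3:1, so n(Fe(OH)3) = 6.180 mol.
Mass of Fe(OH)3 = 6.180 × 106.874 = 660.4 g.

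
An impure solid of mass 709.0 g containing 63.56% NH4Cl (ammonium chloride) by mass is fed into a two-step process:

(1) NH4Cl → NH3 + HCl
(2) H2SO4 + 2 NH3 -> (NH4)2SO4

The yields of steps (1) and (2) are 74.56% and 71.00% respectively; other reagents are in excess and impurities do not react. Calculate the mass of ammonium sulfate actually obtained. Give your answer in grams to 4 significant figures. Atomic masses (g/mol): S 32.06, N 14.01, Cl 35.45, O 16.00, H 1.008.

294.7 g

Pure NH4Cl = 709.0 × 0.6356 = 450.64 g.
M(NH4Cl) = 14.01 + 4(1.008) + 35.45 = 53.492 g/mol.
M((NH4)2SO4) = 2(14.01) + 8(1.008) + 32.06 + 4(16.00) = 132.144 g/mol.
n(NH4Cl) = 450.64 / 53.492 = 8.4244 mol.
Step 1 (NH4Cl:NH3 = 1:1): theoretical n(NH3) = 8.4244 mol; at 74.56% yield, n(NH3) = 6.2813 mol.
Step 2 (NH3:(NH4)2SO4 = 2:1): theoretical n((NH4)2SO4) = 3.1406 mol, so theoretical mass = 3.1406 × 132.144 = 415.02 g.
At 71.00% yield, actual mass of (NH4)2SO4 = 415.02 × 0.7100 = 294.66 g.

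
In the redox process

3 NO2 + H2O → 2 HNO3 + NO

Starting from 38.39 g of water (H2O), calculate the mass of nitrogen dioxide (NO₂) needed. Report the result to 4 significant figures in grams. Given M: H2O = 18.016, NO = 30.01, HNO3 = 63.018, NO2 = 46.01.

n(H2O) = 38.390 g / 18.016 g/mol = 2.1309 mol.
From the equation the H2O:NO2 mole ratio is 1:3, so n(NO2) = 2.1309 × 3/1 = 6.3927 mol.
Mass of NO2 = 6.3927 mol × 46.01 g/mol = 294.13 g.

294.1 g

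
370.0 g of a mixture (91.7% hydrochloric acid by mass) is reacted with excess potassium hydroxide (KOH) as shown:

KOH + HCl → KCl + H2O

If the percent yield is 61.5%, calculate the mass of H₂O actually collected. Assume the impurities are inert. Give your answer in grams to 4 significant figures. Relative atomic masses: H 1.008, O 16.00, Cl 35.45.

103.1 g

Pure HCl available = 370.0 g × 0.917 = 339.29 g.
M(HCl) = 1.008 + 35.45 = 36.458 g/mol.
M(H2O) = 2(1.008) + 16.00 = 18.016 g/mol.
n(HCl) = 339.29 g / 36.458 g/mol = 9.3063 mol.
From the equation the HCl:H2O mole ratio is 1:1, so n(H2O) = 9.3063 × 1/1 = 9.3063 mol.
Mass of H2O = 9.3063 mol × 18.016 g/mol = 167.66 g.
Actual mass collected = 167.66 g × 0.615 = 103.11 g.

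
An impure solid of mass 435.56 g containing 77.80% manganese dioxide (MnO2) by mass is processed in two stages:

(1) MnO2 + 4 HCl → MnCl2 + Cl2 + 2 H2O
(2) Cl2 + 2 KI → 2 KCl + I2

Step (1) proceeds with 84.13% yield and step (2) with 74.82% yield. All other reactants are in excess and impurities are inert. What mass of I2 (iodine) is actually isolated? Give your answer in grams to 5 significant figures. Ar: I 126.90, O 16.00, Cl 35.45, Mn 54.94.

622.68 g

Pure MnO2 = 435.56 × 0.7780 = 338.866 g.
M(MnO2) = 54.94 + 2(16.00) = 86.94 g/mol.
M(I2) = 2(126.90) = 253.80 g/mol.
n(MnO2) = 338.866 / 86.94 = 3.89770 mol.
Step 1 (MnO2:Cl2 = 1:1): theoretical n(Cl2) = 3.89770 mol; at 84.13% yield, n(Cl2) = 3.27913 mol.
Step 2 (Cl2:I2 = 1:1): theoretical n(I2) = 3.27913 mol, so theoretical mass = 3.27913 × 253.80 = 832.244 g.
At 74.82% yield, actual mass of I2 = 832.244 × 0.7482 = 622.685 g.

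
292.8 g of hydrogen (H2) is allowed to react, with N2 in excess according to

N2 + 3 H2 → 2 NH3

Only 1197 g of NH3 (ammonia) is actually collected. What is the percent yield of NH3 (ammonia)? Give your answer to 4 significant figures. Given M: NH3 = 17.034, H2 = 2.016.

n(H2) = 292.80 g / 2.016 g/mol = 145.24 mol.
From the equation the H2:NH3 mole ratio is 3:2, so n(NH3) = 145.24 × 2/3 = 96.825 mol.
Mass of NH3 = 96.825 mol × 17.034 g/mol = 1649.3 g.
This is the theoretical yield. Percent yield = 1197 g / 1649.3 g × 100% = 72.575%.

72.58 %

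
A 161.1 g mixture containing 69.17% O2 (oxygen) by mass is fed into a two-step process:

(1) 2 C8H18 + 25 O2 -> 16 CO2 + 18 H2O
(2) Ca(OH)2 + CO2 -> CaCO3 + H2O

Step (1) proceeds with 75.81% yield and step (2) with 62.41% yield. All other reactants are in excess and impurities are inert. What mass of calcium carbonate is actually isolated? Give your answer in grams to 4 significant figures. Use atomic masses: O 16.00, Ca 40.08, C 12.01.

Pure O2 = 161.1 × 0.6917 = 111.43 g.
M(O2) = 2(16.00) = 32.00 g/mol.
M(CaCO3) = 40.08 + 12.01 + 3(16.00) = 100.09 g/mol.
n(O2) = 111.43 / 32.00 = 3.4823 mol.
Step 1 (O2:CO2 = 25:16): theoretical n(CO2) = 2.2287 mol; at 75.81% yield, n(CO2) = 1.6895 mol.
Step 2 (CO2:CaCO3 = 1:1): theoretical n(CaCO3) = 1.6895 mol, so theoretical mass = 1.6895 × 100.09 = 169.11 g.
At 62.41% yield, actual mass of CaCO3 = 169.11 × 0.6241 = 105.54 g.

105.5 g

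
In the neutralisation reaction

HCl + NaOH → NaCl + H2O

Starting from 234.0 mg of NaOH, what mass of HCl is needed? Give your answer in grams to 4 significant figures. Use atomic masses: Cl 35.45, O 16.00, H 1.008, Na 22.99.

M(NaOH) = 22.99 + 16.00 + 1.008 = 39.998 g/mol.
M(HCl) = 1.008 + 35.45 = 36.458 g/mol.
Convert: 234.0 mg = 0.23400 g.
n(NaOH) = 0.23400 g / 39.998 g/mol = 0.0058503 mol.
From the equation the NaOH:HCl mole ratio is 1:1, so n(HCl) = 0.0058503 × 1/1 = 0.0058503 mol.
Mass of HCl = 0.0058503 mol × 36.458 g/mol = 0.21329 g.

0.2133 g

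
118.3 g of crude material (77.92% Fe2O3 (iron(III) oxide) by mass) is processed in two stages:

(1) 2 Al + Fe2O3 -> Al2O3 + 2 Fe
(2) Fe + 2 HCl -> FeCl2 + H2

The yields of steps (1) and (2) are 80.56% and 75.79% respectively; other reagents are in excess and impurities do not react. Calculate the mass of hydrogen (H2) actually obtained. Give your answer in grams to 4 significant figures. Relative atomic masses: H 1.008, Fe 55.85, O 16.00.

Pure Fe2O3 = 118.3 × 0.7792 = 92.179 g.
M(Fe2O3) = 2(55.85) + 3(16.00) = 159.70 g/mol.
M(H2) = 2(1.008) = 2.016 g/mol.
n(Fe2O3) = 92.179 / 159.70 = 0.57720 mol.
Step 1 (Fe2O3:Fe = 1:2): theoretical n(Fe) = 1.1544 mol; at 80.56% yield, n(Fe) = 0.92999 mol.
Step 2 (Fe:H2 = 1:1): theoretical n(H2) = 0.92999 mol, so theoretical mass = 0.92999 × 2.016 = 1.8749 g.
At 75.79% yield, actual mass of H2 = 1.8749 × 0.7579 = 1.4210 g.

1.421 g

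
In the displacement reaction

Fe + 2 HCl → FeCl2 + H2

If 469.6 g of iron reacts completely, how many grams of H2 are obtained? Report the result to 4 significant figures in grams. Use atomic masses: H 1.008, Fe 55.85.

M(Fe) = 55.85 g/mol.
M(H2) = 2(1.008) = 2.016 g/mol.
n(Fe) = 469.60 g / 55.85 g/mol = 8.4082 mol.
From the equation the Fe:H2 mole ratio is 1:1, so n(H2) = 8.4082 × 1/1 = 8.4082 mol.
Mass of H2 = 8.4082 mol × 2.016 g/mol = 16.951 g.

16.95 g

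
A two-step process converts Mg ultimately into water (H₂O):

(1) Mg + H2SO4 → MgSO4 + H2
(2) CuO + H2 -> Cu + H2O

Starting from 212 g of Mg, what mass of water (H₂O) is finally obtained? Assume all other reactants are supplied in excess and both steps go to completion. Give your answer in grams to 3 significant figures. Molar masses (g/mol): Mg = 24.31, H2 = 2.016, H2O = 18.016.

n(Mg) = 212.0 / 24.31 = 8.721 mol.
Step 1 gives a 1:1 ratio of Mg to H2, so n(H2) = 8.721 mol.
In step 2 the H2:H2O ratio is 1:1, so n(H2O) = 8.721 mol.
Mass of H2O = 8.721 × 18.016 = 157.1 g.

157 g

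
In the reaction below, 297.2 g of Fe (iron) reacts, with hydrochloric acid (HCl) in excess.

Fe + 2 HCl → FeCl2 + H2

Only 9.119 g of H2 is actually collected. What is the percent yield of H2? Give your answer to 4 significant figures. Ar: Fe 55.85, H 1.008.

M(Fe) = 55.85 g/mol.
M(H2) = 2(1.008) = 2.016 g/mol.
n(Fe) = 297.20 g / 55.85 g/mol = 5.3214 mol.
From the equation the Fe:H2 mole ratio is 1:1, so n(H2) = 5.3214 × 1/1 = 5.3214 mol.
Mass of H2 = 5.3214 mol × 2.016 g/mol = 10.728 g.
This is the theoretical yield. Percent yield = 9.119 g / 10.728 g × 100% = 85.002%.

85.00 %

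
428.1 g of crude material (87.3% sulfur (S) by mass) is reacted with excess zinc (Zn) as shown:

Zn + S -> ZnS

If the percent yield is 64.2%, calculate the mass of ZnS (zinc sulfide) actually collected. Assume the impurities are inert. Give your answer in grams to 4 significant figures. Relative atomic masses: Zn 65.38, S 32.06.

Pure S available = 428.1 g × 0.873 = 373.73 g.
M(S) = 32.06 g/mol.
M(ZnS) = 65.38 + 32.06 = 97.44 g/mol.
n(S) = 373.73 g / 32.06 g/mol = 11.657 mol.
From the equation the S:ZnS mole ratio is 1:1, so n(ZnS) = 11.657 × 1/1 = 11.657 mol.
Mass of ZnS = 11.657 mol × 97.44 g/mol = 1135.9 g.
Actual mass collected = 1135.9 g × 0.642 = 729.24 g.

729.2 g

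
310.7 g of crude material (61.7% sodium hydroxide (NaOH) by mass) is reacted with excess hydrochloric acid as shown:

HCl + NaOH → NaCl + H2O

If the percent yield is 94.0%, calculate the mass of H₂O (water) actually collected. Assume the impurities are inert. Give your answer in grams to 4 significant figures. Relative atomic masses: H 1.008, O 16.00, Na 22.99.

Pure NaOH available = 310.7 g × 0.617 = 191.70 g.
M(NaOH) = 22.99 + 16.00 + 1.008 = 39.998 g/mol.
M(H2O) = 2(1.008) + 16.00 = 18.016 g/mol.
n(NaOH) = 191.70 g / 39.998 g/mol = 4.7928 mol.
From the equation the NaOH:H2O mole ratio is 1:1, so n(H2O) = 4.7928 × 1/1 = 4.7928 mol.
Mass of H2O = 4.7928 mol × 18.016 g/mol = 86.347 g.
Actual mass collected = 86.347 g × 0.940 = 81.166 g.

81.17 g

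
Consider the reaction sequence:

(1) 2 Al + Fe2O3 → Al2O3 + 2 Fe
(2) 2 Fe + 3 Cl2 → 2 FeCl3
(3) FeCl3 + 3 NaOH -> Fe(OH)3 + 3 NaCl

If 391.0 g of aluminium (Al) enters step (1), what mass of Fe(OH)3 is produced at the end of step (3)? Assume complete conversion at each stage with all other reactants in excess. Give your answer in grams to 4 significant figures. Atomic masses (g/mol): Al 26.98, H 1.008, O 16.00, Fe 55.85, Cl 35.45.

1549 g

M(Al) = 26.98 g/mol.
M(Fe(OH)3) = 55.85 + 3(16.00) + 3(1.008) = 106.874 g/mol.
n(Al) = 391.0 / 26.98 = 14.492 mol.
Reaction (1): Al→Fe ratio 2:2 ⇒ n(Fe) = 14.492 mol.
Reaction (2): Fe→FeCl3 ratio 2:2 ⇒ n(FeCl3) = 14.492 mol.
Reaction (3): FeCl3→Fe(OH)3 ratio 1:1 ⇒ n(Fe(OH)3) = 14.492 mol.
Mass of Fe(OH)3 = 14.492 × 106.874 = 1548.8 g.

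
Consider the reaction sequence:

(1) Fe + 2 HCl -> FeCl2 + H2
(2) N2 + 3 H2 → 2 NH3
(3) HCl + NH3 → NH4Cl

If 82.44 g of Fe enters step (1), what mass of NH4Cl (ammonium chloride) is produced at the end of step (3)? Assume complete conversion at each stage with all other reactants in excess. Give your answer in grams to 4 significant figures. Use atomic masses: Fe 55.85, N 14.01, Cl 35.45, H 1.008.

M(Fe) = 55.85 g/mol.
M(NH4Cl) = 14.01 + 4(1.008) + 35.45 = 53.492 g/mol.
n(Fe) = 82.44 / 55.85 = 1.4761 mol.
Reaction (1): Fe→H2 ratio 1:1 ⇒ n(H2) = 1.4761 mol.
Reaction (2): H2→NH3 ratio 3:2 ⇒ n(NH3) = 0.98406 mol.
Reaction (3): NH3→NH4Cl ratio 1:1 ⇒ n(NH4Cl) = 0.98406 mol.
Mass of NH4Cl = 0.98406 × 53.492 = 52.640 g.

52.64 g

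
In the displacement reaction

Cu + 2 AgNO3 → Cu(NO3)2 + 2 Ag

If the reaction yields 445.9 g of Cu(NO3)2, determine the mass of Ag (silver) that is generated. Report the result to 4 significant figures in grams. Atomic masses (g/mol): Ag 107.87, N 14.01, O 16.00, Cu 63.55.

512.9 g

M(Cu(NO3)2) = 63.55 + 2(14.01) + 6(16.00) = 187.57 g/mol.
M(Ag) = 107.87 g/mol.
n(Cu(NO3)2) = 445.90 g / 187.57 g/mol = 2.3772 mol.
From the equation the Cu(NO3)2:Ag mole ratio is 1:2, so n(Ag) = 2.3772 × 2/1 = 4.7545 mol.
Mass of Ag = 4.7545 mol × 107.87 g/mol = 512.87 g.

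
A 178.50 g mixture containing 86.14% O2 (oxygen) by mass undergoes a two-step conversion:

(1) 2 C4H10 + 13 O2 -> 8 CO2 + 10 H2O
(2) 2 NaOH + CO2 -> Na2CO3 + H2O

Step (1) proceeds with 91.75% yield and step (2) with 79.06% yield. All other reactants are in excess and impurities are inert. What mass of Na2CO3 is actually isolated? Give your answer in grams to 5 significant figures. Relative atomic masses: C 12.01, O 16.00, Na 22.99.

Pure O2 = 178.50 × 0.8614 = 153.760 g.
M(O2) = 2(16.00) = 32.00 g/mol.
M(Na2CO3) = 2(22.99) + 12.01 + 3(16.00) = 105.99 g/mol.
n(O2) = 153.760 / 32.00 = 4.80500 mol.
Step 1 (O2:CO2 = 13:8): theoretical n(CO2) = 2.95692 mol; at 91.75% yield, n(CO2) = 2.71298 mol.
Step 2 (CO2:Na2CO3 = 1:1): theoretical n(Na2CO3) = 2.71298 mol, so theoretical mass = 2.71298 × 105.99 = 287.548 g.
At 79.06% yield, actual mass of Na2CO3 = 287.548 × 0.7906 = 227.336 g.

227.34 g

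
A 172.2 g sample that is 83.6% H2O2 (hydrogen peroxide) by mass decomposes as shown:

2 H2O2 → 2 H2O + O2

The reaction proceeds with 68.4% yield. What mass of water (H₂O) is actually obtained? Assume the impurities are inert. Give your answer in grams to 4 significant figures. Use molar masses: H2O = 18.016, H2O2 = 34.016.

Pure H2O2 available = 172.2 g × 0.836 = 143.96 g.
n(H2O2) = 143.96 g / 34.016 g/mol = 4.2321 mol.
From the equation the H2O2:H2O mole ratio is 2:2, so n(H2O) = 4.2321 × 2/2 = 4.2321 mol.
Mass of H2O = 4.2321 mol × 18.016 g/mol = 76.246 g.
Actual mass collected = 76.246 g × 0.684 = 52.152 g.

52.15 g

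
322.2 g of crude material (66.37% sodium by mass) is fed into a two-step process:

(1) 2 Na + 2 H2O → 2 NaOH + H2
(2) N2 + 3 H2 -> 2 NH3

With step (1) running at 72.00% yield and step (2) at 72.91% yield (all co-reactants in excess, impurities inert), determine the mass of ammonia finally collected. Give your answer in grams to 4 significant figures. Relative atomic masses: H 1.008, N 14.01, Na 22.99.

27.73 g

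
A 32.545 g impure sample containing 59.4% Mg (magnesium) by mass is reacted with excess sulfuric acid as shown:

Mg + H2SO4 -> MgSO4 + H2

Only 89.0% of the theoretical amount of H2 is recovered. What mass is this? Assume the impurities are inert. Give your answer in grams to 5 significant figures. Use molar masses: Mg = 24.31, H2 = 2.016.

Pure Mg available = 32.545 g × 0.594 = 19.3317 g.
n(Mg) = 19.3317 g / 24.31 g/mol = 0.795217 mol.
From the equation the Mg:H2 mole ratio is 1:1, so n(H2) = 0.795217 × 1/1 = 0.795217 mol.
Mass of H2 = 0.795217 mol × 2.016 g/mol = 1.60316 g.
Actual mass collected = 1.60316 g × 0.890 = 1.42681 g.

1.4268 g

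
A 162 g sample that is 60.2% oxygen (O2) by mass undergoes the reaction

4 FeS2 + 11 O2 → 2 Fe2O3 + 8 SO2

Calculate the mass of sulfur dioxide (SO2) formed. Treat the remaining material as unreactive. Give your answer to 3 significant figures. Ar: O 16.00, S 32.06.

Mass of pure O2 = 162 g × 0.602 = 97.52 g.
M(O2) = 2(16.00) = 32.00 g/mol.
M(SO2) = 32.06 + 2(16.00) = 64.06 g/mol.
n(O2) = 97.52 g / 32.00 g/mol = 3.048 mol.
From the equation the O2:SO2 mole ratio is 11:8, so n(SO2) = 3.048 × 8/11 = 2.216 mol.
Mass of SO2 = 2.216 mol × 64.06 g/mol = 142.0 g.

142 g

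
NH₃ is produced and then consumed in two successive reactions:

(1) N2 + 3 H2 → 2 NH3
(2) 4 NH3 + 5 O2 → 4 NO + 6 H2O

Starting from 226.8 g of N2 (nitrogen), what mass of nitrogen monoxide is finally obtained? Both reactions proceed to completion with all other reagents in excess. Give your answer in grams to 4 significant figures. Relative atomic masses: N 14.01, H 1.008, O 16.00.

M(N2) = 2(14.01) = 28.02 g/mol.
M(NO) = 14.01 + 16.00 = 30.01 g/mol.
n(N2) = 226.80 / 28.02 = 8.0942 mol.
Step 1 gives a 1:2 ratio of N2 to NH3, so n(NH3) = 16.188 mol.
In step 2 the NH3:NO ratio is 4:4, so n(NO) = 16.188 mol.
Mass of NO = 16.188 × 30.01 = 485.81 g.

485.8 g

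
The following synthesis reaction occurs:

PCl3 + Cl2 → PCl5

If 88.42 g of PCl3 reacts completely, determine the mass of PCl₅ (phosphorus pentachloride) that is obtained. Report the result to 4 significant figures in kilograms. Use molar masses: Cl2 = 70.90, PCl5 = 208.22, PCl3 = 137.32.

n(PCl3) = 88.420 g / 137.32 g/mol = 0.64390 mol.
From the equation the PCl3:PCl5 mole ratio is 1:1, so n(PCl5) = 0.64390 × 1/1 = 0.64390 mol.
Mass of PCl5 = 0.64390 mol × 208.22 g/mol = 134.07 g.
Converting to kg: 134.07 g = 0.1341 kg.

0.1341 kg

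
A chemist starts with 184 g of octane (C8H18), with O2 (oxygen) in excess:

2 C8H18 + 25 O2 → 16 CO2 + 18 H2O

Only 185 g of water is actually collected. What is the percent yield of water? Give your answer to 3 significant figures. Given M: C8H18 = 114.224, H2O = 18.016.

70.8 %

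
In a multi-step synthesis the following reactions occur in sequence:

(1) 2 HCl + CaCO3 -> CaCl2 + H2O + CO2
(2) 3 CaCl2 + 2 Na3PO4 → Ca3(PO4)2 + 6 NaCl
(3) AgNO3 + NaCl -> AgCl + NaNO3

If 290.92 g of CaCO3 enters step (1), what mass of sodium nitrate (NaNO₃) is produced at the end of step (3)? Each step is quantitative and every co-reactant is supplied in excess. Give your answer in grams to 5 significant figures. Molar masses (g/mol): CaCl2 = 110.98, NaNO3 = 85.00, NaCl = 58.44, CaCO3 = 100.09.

n(CaCO3) = 290.92 / 100.09 = 2.90658 mol.
Reaction (1): CaCO3→CaCl2 ratio 1:1 ⇒ n(CaCl2) = 2.90658 mol.
Reaction (2): CaCl2→NaCl ratio 3:6 ⇒ n(NaCl) = 5.81317 mol.
Reaction (3): NaCl→NaNO3 ratio 1:1 ⇒ n(NaNO3) = 5.81317 mol.
Mass of NaNO3 = 5.81317 × 85.00 = 494.119 g.

494.12 g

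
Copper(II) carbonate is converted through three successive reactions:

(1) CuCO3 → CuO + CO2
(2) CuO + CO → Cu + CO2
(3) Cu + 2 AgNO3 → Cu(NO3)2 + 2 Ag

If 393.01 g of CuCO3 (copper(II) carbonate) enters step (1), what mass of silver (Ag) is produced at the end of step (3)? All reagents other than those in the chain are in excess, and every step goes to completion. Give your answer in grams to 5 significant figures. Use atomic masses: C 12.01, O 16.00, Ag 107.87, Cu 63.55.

M(CuCO3) = 63.55 + 12.01 + 3(16.00) = 123.56 g/mol.
M(Ag) = 107.87 g/mol.
n(CuCO3) = 393.01 / 123.56 = 3.18072 mol.
Reaction (1): CuCO3→CuO ratio 1:1 ⇒ n(CuO) = 3.18072 mol.
Reaction (2): CuO→Cu ratio 1:1 ⇒ n(Cu) = 3.18072 mol.
Reaction (3): Cu→Ag ratio 1:2 ⇒ n(Ag) = 6.36144 mol.
Mass of Ag = 6.36144 × 107.87 = 686.209 g.

686.21 g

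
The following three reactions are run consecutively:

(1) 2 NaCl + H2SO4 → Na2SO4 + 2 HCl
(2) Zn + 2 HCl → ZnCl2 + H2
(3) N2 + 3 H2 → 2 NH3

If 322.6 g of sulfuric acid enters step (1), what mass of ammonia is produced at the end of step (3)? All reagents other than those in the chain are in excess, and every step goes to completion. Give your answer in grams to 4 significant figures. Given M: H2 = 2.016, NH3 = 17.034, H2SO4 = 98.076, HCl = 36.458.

37.35 g

n(H2SO4) = 322.6 / 98.076 = 3.2893 mol.
Reaction (1): H2SO4→HCl ratio 1:2 ⇒ n(HCl) = 6.5786 mol.
Reaction (2): HCl→H2 ratio 2:1 ⇒ n(H2) = 3.2893 mol.
Reaction (3): H2→NH3 ratio 3:2 ⇒ n(NH3) = 2.1929 mol.
Mass of NH3 = 2.1929 × 17.034 = 37.353 g.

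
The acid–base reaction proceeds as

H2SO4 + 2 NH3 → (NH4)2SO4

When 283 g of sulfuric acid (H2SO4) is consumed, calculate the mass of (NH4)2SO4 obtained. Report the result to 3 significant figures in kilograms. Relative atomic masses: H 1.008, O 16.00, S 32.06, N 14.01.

0.381 kg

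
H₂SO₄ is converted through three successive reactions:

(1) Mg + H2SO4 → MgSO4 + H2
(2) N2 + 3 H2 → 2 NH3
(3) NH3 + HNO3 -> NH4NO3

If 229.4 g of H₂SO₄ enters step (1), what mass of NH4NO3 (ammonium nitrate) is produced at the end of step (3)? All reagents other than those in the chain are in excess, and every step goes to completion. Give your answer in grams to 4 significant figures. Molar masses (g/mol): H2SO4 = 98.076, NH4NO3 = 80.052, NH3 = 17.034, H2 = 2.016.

n(H2SO4) = 229.4 / 98.076 = 2.3390 mol.
Reaction (1): H2SO4→H2 ratio 1:1 ⇒ n(H2) = 2.3390 mol.
Reaction (2): H2→NH3 ratio 3:2 ⇒ n(NH3) = 1.5593 mol.
Reaction (3): NH3→NH4NO3 ratio 1:1 ⇒ n(NH4NO3) = 1.5593 mol.
Mass of NH4NO3 = 1.5593 × 80.052 = 124.83 g.

124.8 g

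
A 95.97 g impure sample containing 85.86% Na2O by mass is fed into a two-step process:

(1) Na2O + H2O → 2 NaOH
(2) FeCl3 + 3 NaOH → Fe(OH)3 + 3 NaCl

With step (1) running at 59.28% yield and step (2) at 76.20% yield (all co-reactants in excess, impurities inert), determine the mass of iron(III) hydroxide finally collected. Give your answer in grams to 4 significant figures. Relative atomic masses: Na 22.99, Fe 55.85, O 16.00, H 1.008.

42.79 g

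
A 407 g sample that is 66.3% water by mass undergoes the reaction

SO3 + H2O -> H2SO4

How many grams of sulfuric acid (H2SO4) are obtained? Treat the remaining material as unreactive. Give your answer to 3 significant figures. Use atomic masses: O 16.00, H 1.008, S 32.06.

1470 g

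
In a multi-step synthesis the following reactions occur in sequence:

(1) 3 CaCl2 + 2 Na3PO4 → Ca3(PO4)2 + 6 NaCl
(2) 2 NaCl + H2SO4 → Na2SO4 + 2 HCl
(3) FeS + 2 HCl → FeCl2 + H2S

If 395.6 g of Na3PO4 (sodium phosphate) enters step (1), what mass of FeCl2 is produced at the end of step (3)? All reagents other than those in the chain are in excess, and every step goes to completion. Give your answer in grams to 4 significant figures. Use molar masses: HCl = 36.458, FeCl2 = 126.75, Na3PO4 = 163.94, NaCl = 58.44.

n(Na3PO4) = 395.6 / 163.94 = 2.4131 mol.
Reaction (1): Na3PO4→NaCl ratio 2:6 ⇒ n(NaCl) = 7.2392 mol.
Reaction (2): NaCl→HCl ratio 2:2 ⇒ n(HCl) = 7.2392 mol.
Reaction (3): HCl→FeCl2 ratio 2:1 ⇒ n(FeCl2) = 3.6196 mol.
Mass of FeCl2 = 3.6196 × 126.75 = 458.79 g.

458.8 g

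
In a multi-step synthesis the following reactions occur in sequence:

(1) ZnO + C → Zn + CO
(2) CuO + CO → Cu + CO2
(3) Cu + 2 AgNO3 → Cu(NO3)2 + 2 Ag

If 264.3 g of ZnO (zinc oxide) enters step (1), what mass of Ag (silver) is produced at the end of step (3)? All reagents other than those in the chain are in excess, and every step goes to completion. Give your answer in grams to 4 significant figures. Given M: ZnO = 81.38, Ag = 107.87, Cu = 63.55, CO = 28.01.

700.7 g

n(ZnO) = 264.3 / 81.38 = 3.2477 mol.
Reaction (1): ZnO→CO ratio 1:1 ⇒ n(CO) = 3.2477 mol.
Reaction (2): CO→Cu ratio 1:1 ⇒ n(Cu) = 3.2477 mol.
Reaction (3): Cu→Ag ratio 1:2 ⇒ n(Ag) = 6.4955 mol.
Mass of Ag = 6.4955 × 107.87 = 700.66 g.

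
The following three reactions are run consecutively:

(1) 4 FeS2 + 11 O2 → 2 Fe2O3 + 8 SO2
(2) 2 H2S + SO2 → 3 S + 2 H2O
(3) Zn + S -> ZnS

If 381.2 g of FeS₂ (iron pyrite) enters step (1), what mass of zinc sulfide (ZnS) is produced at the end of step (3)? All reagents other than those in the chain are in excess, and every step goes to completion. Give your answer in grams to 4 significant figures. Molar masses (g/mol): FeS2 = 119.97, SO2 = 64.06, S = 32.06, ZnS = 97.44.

n(FeS2) = 381.2 / 119.97 = 3.1775 mol.
Reaction (1): FeS2→SO2 ratio 4:8 ⇒ n(SO2) = 6.3549 mol.
Reaction (2): SO2→S ratio 1:3 ⇒ n(S) = 19.065 mol.
Reaction (3): S→ZnS ratio 1:1 ⇒ n(ZnS) = 19.065 mol.
Mass of ZnS = 19.065 × 97.44 = 1857.7 g.

1858 g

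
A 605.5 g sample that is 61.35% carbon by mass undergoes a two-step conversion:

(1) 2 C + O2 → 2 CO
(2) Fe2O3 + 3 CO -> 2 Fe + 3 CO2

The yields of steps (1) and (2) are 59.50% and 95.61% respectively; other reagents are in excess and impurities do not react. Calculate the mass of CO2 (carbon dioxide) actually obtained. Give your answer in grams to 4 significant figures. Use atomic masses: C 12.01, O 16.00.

774.4 g

Pure C = 605.5 × 0.6135 = 371.47 g.
M(C) = 12.01 g/mol.
M(CO2) = 12.01 + 2(16.00) = 44.01 g/mol.
n(C) = 371.47 / 12.01 = 30.930 mol.
Step 1 (C:CO = 2:2): theoretical n(CO) = 30.930 mol; at 59.50% yield, n(CO) = 18.404 mol.
Step 2 (CO:CO2 = 3:3): theoretical n(CO2) = 18.404 mol, so theoretical mass = 18.404 × 44.01 = 809.94 g.
At 95.61% yield, actual mass of CO2 = 809.94 × 0.9561 = 774.39 g.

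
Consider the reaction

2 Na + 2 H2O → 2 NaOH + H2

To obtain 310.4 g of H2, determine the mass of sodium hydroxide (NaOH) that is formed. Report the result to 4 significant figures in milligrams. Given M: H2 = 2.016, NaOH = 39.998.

n(H2) = 310.40 g / 2.016 g/mol = 153.97 mol.
From the equation the H2:NaOH mole ratio is 1:2, so n(NaOH) = 153.97 × 2/1 = 307.94 mol.
Mass of NaOH = 307.94 mol × 39.998 g/mol = 12317 g.
Converting to mg: 12317 g = 12320000 mg.

12320000 mg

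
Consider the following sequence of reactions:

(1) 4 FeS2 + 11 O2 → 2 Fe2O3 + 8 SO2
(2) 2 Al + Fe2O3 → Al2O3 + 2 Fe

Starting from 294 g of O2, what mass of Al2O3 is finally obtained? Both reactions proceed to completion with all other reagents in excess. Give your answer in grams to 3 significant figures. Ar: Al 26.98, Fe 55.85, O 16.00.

M(O2) = 2(16.00) = 32.00 g/mol.
M(Al2O3) = 2(26.98) + 3(16.00) = 101.96 g/mol.
n(O2) = 294.0 / 32.00 = 9.188 mol.
Step 1 gives a 11:2 ratio of O2 to Fe2O3, so n(Fe2O3) = 1.670 mol.
In step 2 the Fe2O3:Al2O3 ratio is 1:1, so n(Al2O3) = 1.670 mol.
Mass of Al2O3 = 1.670 × 101.96 = 170.3 g.

170 g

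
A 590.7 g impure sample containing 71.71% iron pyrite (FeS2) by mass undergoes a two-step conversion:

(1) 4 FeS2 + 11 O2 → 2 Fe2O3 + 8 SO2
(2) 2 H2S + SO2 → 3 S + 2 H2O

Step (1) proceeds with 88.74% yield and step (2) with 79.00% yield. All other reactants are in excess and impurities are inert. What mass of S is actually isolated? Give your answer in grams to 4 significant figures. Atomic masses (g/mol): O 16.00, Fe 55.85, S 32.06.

476.1 g

Pure FeS2 = 590.7 × 0.7171 = 423.59 g.
M(FeS2) = 55.85 + 2(32.06) = 119.97 g/mol.
M(S) = 32.06 g/mol.
n(FeS2) = 423.59 / 119.97 = 3.5308 mol.
Step 1 (FeS2:SO2 = 4:8): theoretical n(SO2) = 7.0616 mol; at 88.74% yield, n(SO2) = 6.2665 mol.
Step 2 (SO2:S = 1:3): theoretical n(S) = 18.799 mol, so theoretical mass = 18.799 × 32.06 = 602.71 g.
At 79.00% yield, actual mass of S = 602.71 × 0.7900 = 476.14 g.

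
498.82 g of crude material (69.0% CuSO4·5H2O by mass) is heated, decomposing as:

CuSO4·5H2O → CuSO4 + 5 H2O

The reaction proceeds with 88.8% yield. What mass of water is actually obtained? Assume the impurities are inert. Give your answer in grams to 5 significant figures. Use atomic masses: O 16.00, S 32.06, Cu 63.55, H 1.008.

110.26 g

Pure CuSO4·5H2O available = 498.82 g × 0.690 = 344.186 g.
M(CuSO4·5H2O) = 63.55 + 32.06 + 9(16.00) + 10(1.008) = 249.69 g/mol.
M(H2O) = 2(1.008) + 16.00 = 18.016 g/mol.
n(CuSO4·5H2O) = 344.186 g / 249.69 g/mol = 1.37845 mol.
From the equation the CuSO4·5H2O:H2O mole ratio is 1:5, so n(H2O) = 1.37845 × 5/1 = 6.89226 mol.
Mass of H2O = 6.89226 mol × 18.016 g/mol = 124.171 g.
Actual mass collected = 124.171 g × 0.888 = 110.264 g.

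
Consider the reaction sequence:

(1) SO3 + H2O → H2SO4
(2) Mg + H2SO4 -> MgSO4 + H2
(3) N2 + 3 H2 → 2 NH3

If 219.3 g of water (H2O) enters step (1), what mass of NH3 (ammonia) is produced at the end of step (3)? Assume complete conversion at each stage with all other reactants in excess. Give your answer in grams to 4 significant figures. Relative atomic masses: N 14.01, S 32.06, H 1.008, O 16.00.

138.2 g

M(H2O) = 2(1.008) + 16.00 = 18.016 g/mol.
M(NH3) = 14.01 + 3(1.008) = 17.034 g/mol.
n(H2O) = 219.3 / 18.016 = 12.173 mol.
Reaction (1): H2O→H2SO4 ratio 1:1 ⇒ n(H2SO4) = 12.173 mol.
Reaction (2): H2SO4→H2 ratio 1:1 ⇒ n(H2) = 12.173 mol.
Reaction (3): H2→NH3 ratio 3:2 ⇒ n(NH3) = 8.1150 mol.
Mass of NH3 = 8.1150 × 17.034 = 138.23 g.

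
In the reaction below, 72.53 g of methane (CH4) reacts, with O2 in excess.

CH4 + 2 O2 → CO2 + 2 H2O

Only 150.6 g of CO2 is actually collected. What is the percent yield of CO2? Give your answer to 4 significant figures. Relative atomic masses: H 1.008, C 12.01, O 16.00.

M(CH4) = 12.01 + 4(1.008) = 16.042 g/mol.
M(CO2) = 12.01 + 2(16.00) = 44.01 g/mol.
n(CH4) = 72.530 g / 16.042 g/mol = 4.5213 mol.
From the equation the CH4:CO2 mole ratio is 1:1, so n(CO2) = 4.5213 × 1/1 = 4.5213 mol.
Mass of CO2 = 4.5213 mol × 44.01 g/mol = 198.98 g.
This is the theoretical yield. Percent yield = 150.6 g / 198.98 g × 100% = 75.686%.

75.69 %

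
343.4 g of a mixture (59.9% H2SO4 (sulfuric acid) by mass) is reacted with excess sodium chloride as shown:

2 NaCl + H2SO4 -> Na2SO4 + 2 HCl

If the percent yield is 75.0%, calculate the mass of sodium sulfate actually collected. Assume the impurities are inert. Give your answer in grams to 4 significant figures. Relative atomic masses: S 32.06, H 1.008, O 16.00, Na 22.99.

223.4 g

Pure H2SO4 available = 343.4 g × 0.599 = 205.70 g.
M(H2SO4) = 2(1.008) + 32.06 + 4(16.00) = 98.076 g/mol.
M(Na2SO4) = 2(22.99) + 32.06 + 4(16.00) = 142.04 g/mol.
n(H2SO4) = 205.70 g / 98.076 g/mol = 2.0973 mol.
From the equation the H2SO4:Na2SO4 mole ratio is 1:1, so n(Na2SO4) = 2.0973 × 1/1 = 2.0973 mol.
Mass of Na2SO4 = 2.0973 mol × 142.04 g/mol = 297.90 g.
Actual mass collected = 297.90 g × 0.750 = 223.43 g.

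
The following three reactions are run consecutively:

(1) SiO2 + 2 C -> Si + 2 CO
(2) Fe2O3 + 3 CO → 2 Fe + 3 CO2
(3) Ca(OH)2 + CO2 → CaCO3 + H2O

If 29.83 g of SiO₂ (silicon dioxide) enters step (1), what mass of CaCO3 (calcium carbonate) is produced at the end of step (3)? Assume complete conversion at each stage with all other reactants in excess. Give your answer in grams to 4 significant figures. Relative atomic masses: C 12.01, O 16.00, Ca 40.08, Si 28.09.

99.37 g

M(SiO2) = 28.09 + 2(16.00) = 60.09 g/mol.
M(CaCO3) = 40.08 + 12.01 + 3(16.00) = 100.09 g/mol.
n(SiO2) = 29.83 / 60.09 = 0.49642 mol.
Reaction (1): SiO2→CO ratio 1:2 ⇒ n(CO) = 0.99284 mol.
Reaction (2): CO→CO2 ratio 3:3 ⇒ n(CO2) = 0.99284 mol.
Reaction (3): CO2→CaCO3 ratio 1:1 ⇒ n(CaCO3) = 0.99284 mol.
Mass of CaCO3 = 0.99284 × 100.09 = 99.374 g.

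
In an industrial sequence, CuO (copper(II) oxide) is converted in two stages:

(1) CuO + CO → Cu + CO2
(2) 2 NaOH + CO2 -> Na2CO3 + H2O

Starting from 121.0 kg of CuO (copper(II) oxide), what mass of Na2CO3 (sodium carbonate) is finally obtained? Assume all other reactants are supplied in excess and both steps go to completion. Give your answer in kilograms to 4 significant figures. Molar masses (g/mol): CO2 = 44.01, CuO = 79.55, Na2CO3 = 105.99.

121.0 kg = 121000 g.
n(CuO) = 121000 / 79.55 = 1521.1 mol.
Step 1 gives a 1:1 ratio of CuO to CO2, so n(CO2) = 1521.1 mol.
In step 2 the CO2:Na2CO3 ratio is 1:1, so n(Na2CO3) = 1521.1 mol.
Mass of Na2CO3 = 1521.1 × 105.99 = 161220 g = 161.2 kg.

161.2 kg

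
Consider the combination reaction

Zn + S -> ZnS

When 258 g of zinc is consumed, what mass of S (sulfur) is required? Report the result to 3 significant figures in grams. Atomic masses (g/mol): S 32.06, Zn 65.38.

127 g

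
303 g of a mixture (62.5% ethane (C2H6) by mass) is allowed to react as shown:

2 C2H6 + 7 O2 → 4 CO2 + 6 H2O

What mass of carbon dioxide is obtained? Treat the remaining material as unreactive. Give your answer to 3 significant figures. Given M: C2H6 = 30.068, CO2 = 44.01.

Mass of pure C2H6 = 303 g × 0.625 = 189.4 g.
n(C2H6) = 189.4 g / 30.068 g/mol = 6.298 mol.
From the equation the C2H6:CO2 mole ratio is 2:4, so n(CO2) = 6.298 × 4/2 = 12.60 mol.
Mass of CO2 = 12.60 mol × 44.01 g/mol = 554.4 g.

554 g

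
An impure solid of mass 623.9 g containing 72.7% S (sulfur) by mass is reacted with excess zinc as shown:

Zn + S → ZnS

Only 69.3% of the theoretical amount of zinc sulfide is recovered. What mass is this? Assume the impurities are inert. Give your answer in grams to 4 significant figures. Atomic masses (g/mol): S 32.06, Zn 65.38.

Pure S available = 623.9 g × 0.727 = 453.58 g.
M(S) = 32.06 g/mol.
M(ZnS) = 65.38 + 32.06 = 97.44 g/mol.
n(S) = 453.58 g / 32.06 g/mol = 14.148 mol.
From the equation the S:ZnS mole ratio is 1:1, so n(ZnS) = 14.148 × 1/1 = 14.148 mol.
Mass of ZnS = 14.148 mol × 97.44 g/mol = 1378.6 g.
Actual mass collected = 1378.6 g × 0.693 = 955.34 g.

955.3 g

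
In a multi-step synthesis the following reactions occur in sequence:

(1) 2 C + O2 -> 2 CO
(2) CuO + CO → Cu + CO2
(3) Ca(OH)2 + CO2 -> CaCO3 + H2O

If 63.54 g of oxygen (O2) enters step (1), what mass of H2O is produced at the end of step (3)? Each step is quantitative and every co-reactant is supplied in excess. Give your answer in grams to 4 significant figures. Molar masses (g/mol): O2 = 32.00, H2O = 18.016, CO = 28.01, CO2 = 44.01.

n(O2) = 63.54 / 32.00 = 1.9856 mol.
Reaction (1): O2→CO ratio 1:2 ⇒ n(CO) = 3.9712 mol.
Reaction (2): CO→CO2 ratio 1:1 ⇒ n(CO2) = 3.9712 mol.
Reaction (3): CO2→H2O ratio 1:1 ⇒ n(H2O) = 3.9712 mol.
Mass of H2O = 3.9712 × 18.016 = 71.546 g.

71.55 g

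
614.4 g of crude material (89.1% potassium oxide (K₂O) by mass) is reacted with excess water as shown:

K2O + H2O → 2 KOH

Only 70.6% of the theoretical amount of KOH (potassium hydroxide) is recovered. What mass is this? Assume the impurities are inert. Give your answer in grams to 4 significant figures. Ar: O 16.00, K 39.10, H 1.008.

Pure K2O available = 614.4 g × 0.891 = 547.43 g.
M(K2O) = 2(39.10) + 16.00 = 94.20 g/mol.
M(KOH) = 39.10 + 16.00 + 1.008 = 56.108 g/mol.
n(K2O) = 547.43 g / 94.20 g/mol = 5.8114 mol.
From the equation the K2O:KOH mole ratio is 1:2, so n(KOH) = 5.8114 × 2/1 = 11.623 mol.
Mass of KOH = 11.623 mol × 56.108 g/mol = 652.13 g.
Actual mass collected = 652.13 g × 0.706 = 460.40 g.

460.4 g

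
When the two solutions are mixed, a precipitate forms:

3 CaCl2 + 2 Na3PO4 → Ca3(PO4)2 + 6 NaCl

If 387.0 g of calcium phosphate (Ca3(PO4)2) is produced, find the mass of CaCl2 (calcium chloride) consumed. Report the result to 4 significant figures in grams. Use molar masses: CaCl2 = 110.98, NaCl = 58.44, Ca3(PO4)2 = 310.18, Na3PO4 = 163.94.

415.4 g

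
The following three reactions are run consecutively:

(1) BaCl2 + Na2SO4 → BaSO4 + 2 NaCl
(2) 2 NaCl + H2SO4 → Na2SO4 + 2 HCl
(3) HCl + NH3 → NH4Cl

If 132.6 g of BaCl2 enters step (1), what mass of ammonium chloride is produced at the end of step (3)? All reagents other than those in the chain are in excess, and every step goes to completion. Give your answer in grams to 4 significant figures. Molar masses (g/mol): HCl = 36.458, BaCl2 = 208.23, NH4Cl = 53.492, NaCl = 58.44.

68.13 g

n(BaCl2) = 132.6 / 208.23 = 0.63680 mol.
Reaction (1): BaCl2→NaCl ratio 1:2 ⇒ n(NaCl) = 1.2736 mol.
Reaction (2): NaCl→HCl ratio 2:2 ⇒ n(HCl) = 1.2736 mol.
Reaction (3): HCl→NH4Cl ratio 1:1 ⇒ n(NH4Cl) = 1.2736 mol.
Mass of NH4Cl = 1.2736 × 53.492 = 68.127 g.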